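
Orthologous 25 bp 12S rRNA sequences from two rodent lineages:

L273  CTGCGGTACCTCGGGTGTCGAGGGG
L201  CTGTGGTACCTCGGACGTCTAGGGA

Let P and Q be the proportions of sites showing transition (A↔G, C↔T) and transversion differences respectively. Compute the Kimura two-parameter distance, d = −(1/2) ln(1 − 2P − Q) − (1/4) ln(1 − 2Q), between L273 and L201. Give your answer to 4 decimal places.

0.2440

Mismatches occur at site 4 (C→T, transition), site 15 (G→A, transition), site 16 (T→C, transition), site 20 (G→T, transversion), site 25 (G→A, transition).
Of the 5 differences, 4 transitions and 1 transversion over 25 sites: P = 4/25 = 0.160000, Q = 1/25 = 0.040000.
d = −0.5·ln(0.640000) − 0.25·ln(0.920000) = −0.5·(-0.446287) − 0.25·(-0.083382) = 0.2440.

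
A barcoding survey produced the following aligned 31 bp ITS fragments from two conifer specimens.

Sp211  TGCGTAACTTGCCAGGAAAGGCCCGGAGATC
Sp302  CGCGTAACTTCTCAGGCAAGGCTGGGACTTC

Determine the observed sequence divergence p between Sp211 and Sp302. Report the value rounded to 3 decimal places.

The sequences differ at positions 1 (T/C), 11 (G/C), 12 (C/T), 17 (A/C), 23 (C/T), 24 (C/G), 28 (G/C), 29 (A/T).
There are 8 differences over 31 sites, so p = 8/31 = 0.258.

0.258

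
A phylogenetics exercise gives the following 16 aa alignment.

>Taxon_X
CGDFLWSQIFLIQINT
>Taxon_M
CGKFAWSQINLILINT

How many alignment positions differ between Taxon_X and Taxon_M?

Mismatches occur at site 3 (D→K), site 5 (L→A), site 10 (F→N), site 13 (Q→L).
That gives 4 mismatches out of 16 aligned sites, so the Hamming distance is 4.

4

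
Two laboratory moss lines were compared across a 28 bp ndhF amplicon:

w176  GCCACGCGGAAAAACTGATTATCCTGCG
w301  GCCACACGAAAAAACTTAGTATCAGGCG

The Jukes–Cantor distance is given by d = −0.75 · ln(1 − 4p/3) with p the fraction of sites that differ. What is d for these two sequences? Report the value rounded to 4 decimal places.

0.2524

Differing sites — 6:G/A; 9:G/A; 17:G/T; 19:T/G; 24:C/A; 25:T/G.
p = 6/28 = 0.214286.
d = −0.75 · ln(1 − (4/3)·0.214286) = −0.75 · ln(0.714285) = −0.75 · (-0.336473) = 0.2524.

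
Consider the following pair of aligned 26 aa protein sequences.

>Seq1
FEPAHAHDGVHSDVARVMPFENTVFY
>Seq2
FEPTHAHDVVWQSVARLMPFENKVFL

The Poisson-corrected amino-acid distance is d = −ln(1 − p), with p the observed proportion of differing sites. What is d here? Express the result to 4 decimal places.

0.3677

Mismatches occur at site 4 (A↔T), site 9 (G↔V), site 11 (H↔W), site 12 (S↔Q), site 13 (D↔S), site 17 (V↔L), site 23 (T↔K), site 26 (Y↔L).
p = 8/26 = 0.307692.
d = −ln(1 − 0.307692) = −ln(0.692308) = 0.3677.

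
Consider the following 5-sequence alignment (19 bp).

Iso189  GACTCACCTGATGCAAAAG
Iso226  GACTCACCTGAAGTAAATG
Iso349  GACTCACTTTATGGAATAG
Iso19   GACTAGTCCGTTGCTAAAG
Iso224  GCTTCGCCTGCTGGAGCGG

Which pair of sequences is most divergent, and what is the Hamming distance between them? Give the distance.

11

Pairwise Hamming distances:
  Iso189 vs Iso226: 3
  Iso189 vs Iso349: 4
  Iso189 vs Iso19: 6
  Iso189 vs Iso224: 8
  Iso226 vs Iso349: 6
  Iso226 vs Iso19: 9
  Iso226 vs Iso224: 9
  Iso349 vs Iso19: 10
  Iso349 vs Iso224: 9
  Iso19 vs Iso224: 11
The largest is 11, between Iso19 and Iso224.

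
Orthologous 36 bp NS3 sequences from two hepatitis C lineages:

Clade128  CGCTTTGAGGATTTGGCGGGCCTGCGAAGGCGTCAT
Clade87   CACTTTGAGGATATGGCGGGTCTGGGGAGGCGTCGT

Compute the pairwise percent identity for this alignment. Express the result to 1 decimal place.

Mismatches occur at site 2 (G→A), site 13 (T→A), site 21 (C→T), site 25 (C→G), site 27 (A→G), site 35 (A→G).
30 of the 36 sites match, so the percent identity is 30/36 × 100 = 83.3%.

83.3%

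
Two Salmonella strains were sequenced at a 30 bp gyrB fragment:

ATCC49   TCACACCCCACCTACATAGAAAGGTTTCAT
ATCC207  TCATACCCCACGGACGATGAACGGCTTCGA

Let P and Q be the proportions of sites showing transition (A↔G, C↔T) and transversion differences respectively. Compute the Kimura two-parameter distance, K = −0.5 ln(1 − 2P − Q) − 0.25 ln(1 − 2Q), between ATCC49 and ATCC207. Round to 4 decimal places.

Mismatches occur at site 4 (C→T, transition), site 12 (C→G, transversion), site 13 (T→G, transversion), site 16 (A→G, transition), site 17 (T→A, transversion), site 18 (A→T, transversion), site 22 (A→C, transversion), site 25 (T→C, transition), site 29 (A→G, transition), site 30 (T→A, transversion).
Of the 10 differences, 4 transitions and 6 transversions over 30 sites: P = 4/30 = 0.133333, Q = 6/30 = 0.200000.
d = −0.5·ln(0.533334) − 0.25·ln(0.600000) = −0.5·(-0.628607) − 0.25·(-0.510826) = 0.4420.

0.4420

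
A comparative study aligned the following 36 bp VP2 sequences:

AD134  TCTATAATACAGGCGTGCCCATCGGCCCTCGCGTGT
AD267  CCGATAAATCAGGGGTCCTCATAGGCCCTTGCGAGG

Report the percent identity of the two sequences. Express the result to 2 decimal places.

69.44%

Differing sites — 1:T/C; 3:T/G; 8:T/A; 9:A/T; 14:C/G; 17:G/C; 19:C/T; 23:C/A; 30:C/T; 34:T/A; 36:T/G.
25 of the 36 sites match, so the percent identity is 25/36 × 100 = 69.44%.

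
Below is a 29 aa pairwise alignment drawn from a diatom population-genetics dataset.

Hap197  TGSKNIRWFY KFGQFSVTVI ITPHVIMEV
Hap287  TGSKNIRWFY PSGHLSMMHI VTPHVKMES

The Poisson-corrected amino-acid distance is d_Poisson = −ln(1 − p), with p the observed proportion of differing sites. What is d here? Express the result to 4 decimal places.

Differing sites — 11:K/P; 12:F/S; 14:Q/H; 15:F/L; 17:V/M; 18:T/M; 19:V/H; 21:I/V; 26:I/K; 29:V/S.
p = 10/29 = 0.344828.
d = −ln(1 − 0.344828) = −ln(0.655172) = 0.4229.

0.4229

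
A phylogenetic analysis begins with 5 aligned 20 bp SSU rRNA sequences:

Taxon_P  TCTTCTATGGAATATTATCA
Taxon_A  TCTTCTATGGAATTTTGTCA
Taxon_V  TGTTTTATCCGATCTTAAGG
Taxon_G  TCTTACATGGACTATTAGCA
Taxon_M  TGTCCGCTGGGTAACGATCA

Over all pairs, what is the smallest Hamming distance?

2

Pairwise Hamming distances:
  Taxon_P vs Taxon_A: 2
  Taxon_P vs Taxon_V: 9
  Taxon_P vs Taxon_G: 4
  Taxon_P vs Taxon_M: 9
  Taxon_A vs Taxon_V: 10
  Taxon_A vs Taxon_G: 6
  Taxon_A vs Taxon_M: 11
  Taxon_V vs Taxon_G: 11
  Taxon_V vs Taxon_M: 14
  Taxon_G vs Taxon_M: 11
The smallest is 2, between Taxon_P and Taxon_A.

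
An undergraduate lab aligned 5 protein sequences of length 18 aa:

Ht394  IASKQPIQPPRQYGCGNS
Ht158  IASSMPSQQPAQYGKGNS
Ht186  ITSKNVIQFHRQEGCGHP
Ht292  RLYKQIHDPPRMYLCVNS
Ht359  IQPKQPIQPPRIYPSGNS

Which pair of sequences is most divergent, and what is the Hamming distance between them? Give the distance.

15

Pairwise Hamming distances:
  Ht394 vs Ht158: 6
  Ht394 vs Ht186: 8
  Ht394 vs Ht292: 9
  Ht394 vs Ht359: 5
  Ht158 vs Ht186: 12
  Ht158 vs Ht292: 14
  Ht158 vs Ht359: 10
  Ht186 vs Ht292: 15
  Ht186 vs Ht359: 12
  Ht292 vs Ht359: 10
The largest is 15, between Ht186 and Ht292.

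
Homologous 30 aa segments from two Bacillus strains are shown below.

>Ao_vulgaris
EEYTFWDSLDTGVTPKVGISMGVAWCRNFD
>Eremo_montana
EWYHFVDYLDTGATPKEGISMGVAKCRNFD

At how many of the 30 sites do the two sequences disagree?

7

Mismatches occur at site 2 (E/W), site 4 (T/H), site 6 (W/V), site 8 (S/Y), site 13 (V/A), site 17 (V/E), site 25 (W/K).
That gives 7 mismatches out of 30 aligned sites, so the Hamming distance is 7.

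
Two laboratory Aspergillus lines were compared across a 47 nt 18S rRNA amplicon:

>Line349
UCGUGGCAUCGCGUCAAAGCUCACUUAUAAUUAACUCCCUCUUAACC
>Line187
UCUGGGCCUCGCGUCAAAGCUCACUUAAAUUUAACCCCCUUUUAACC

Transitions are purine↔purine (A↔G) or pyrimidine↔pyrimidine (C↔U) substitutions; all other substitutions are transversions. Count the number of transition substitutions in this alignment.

Mismatches occur at site 3 (G/U, transversion), site 4 (U/G, transversion), site 8 (A/C, transversion), site 28 (U/A, transversion), site 30 (A/U, transversion), site 36 (U/C, transition), site 41 (C/U, transition).
Of the 7 differences, 2 transitions and 5 transversions, so the answer is 2.

2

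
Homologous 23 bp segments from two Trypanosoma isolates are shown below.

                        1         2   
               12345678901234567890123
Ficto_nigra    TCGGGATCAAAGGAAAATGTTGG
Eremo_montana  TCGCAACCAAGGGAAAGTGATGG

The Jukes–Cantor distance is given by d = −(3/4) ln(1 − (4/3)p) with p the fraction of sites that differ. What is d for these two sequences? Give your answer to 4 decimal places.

Differing sites — 4:G/C; 5:G/A; 7:T/C; 11:A/G; 17:A/G; 20:T/A.
p = 6/23 = 0.260870.
d = −0.75 · ln(1 − (4/3)·0.260870) = −0.75 · ln(0.652173) = −0.75 · (-0.427445) = 0.3206.

0.3206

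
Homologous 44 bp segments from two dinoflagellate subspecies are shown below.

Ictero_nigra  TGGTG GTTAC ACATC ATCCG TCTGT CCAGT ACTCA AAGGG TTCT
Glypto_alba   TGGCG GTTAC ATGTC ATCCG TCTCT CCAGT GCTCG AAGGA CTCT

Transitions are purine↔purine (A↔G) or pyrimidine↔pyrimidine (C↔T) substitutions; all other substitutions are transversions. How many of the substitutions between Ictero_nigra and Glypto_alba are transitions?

Mismatches occur at site 4 (T→C, transition), site 12 (C→T, transition), site 13 (A→G, transition), site 24 (G→C, transversion), site 31 (A→G, transition), site 35 (A→G, transition), site 40 (G→A, transition), site 41 (T→C, transition).
Of the 8 differences, 7 transitions and 1 transversion, so the answer is 7.

7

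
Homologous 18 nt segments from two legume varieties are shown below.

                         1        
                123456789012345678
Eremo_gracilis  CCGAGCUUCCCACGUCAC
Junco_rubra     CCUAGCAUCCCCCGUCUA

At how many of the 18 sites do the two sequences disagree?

5

Mismatches occur at site 3 (G→U), site 7 (U→A), site 12 (A→C), site 17 (A→U), site 18 (C→A).
That gives 5 mismatches out of 18 aligned sites, so the Hamming distance is 5.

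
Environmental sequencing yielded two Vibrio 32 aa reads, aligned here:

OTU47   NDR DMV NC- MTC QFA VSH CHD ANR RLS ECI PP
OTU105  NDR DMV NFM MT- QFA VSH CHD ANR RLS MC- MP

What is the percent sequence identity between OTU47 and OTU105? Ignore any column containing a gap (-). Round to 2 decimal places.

89.66%

Excluding the 3 gap columns leaves 29 comparable sites.
The sequences differ at positions 8 (C/F), 28 (E/M), 31 (P/M).
26 of the 29 comparable sites match, so the percent identity is 26/29 × 100 = 89.66%.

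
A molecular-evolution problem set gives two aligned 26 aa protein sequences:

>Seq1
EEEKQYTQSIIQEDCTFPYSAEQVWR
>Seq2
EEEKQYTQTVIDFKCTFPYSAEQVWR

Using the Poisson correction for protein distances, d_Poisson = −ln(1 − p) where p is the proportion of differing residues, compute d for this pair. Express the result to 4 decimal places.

0.2136

The sequences differ at positions 9 (S/T), 10 (I/V), 12 (Q/D), 13 (E/F), 14 (D/K).
p = 5/26 = 0.192308.
d = −ln(1 − 0.192308) = −ln(0.807692) = 0.2136.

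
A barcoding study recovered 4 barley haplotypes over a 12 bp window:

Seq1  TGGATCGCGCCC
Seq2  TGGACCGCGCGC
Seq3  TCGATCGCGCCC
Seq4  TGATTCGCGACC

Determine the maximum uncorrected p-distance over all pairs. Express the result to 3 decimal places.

0.417

Pairwise Hamming distances:
  Seq1 vs Seq2: 2
  Seq1 vs Seq3: 1
  Seq1 vs Seq4: 3
  Seq2 vs Seq3: 3
  Seq2 vs Seq4: 5
  Seq3 vs Seq4: 4
The largest is 5 mismatches, between Seq2 and Seq4; p = 5/12 = 0.417.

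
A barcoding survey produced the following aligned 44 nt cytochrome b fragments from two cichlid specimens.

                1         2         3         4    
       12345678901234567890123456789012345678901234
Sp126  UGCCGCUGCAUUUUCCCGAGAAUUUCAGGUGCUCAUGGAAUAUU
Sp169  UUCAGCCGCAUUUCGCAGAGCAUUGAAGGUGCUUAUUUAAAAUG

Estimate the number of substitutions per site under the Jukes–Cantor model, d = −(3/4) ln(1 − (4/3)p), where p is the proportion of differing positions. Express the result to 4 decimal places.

0.4141

Mismatches occur at site 2 (G/U), site 4 (C/A), site 7 (U/C), site 14 (U/C), site 15 (C/G), site 17 (C/A), site 21 (A/C), site 25 (U/G), site 26 (C/A), site 34 (C/U), site 37 (G/U), site 38 (G/U), site 41 (U/A), site 44 (U/G).
p = 14/44 = 0.318182.
d = −0.75 · ln(1 − (4/3)·0.318182) = −0.75 · ln(0.575757) = −0.75 · (-0.552070) = 0.4141.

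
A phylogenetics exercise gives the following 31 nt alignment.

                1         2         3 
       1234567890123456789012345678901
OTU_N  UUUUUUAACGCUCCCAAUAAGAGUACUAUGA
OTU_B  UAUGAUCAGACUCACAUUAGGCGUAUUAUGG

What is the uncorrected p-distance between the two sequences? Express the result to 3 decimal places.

0.387

Differing sites — 2:U/A; 4:U/G; 5:U/A; 7:A/C; 9:C/G; 10:G/A; 14:C/A; 17:A/U; 20:A/G; 22:A/C; 26:C/U; 31:A/G.
There are 12 differences over 31 sites, so p = 12/31 = 0.387.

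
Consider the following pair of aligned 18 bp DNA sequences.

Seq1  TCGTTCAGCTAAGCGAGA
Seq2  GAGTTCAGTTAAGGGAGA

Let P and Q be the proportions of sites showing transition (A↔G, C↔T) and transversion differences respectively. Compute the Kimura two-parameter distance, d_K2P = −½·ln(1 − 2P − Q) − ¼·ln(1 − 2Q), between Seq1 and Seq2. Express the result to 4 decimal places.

The sequences differ at positions 1 (T/G, transversion), 2 (C/A, transversion), 9 (C/T, transition), 14 (C/G, transversion).
Of the 4 differences, 1 transition and 3 transversions over 18 sites: P = 1/18 = 0.055556, Q = 3/18 = 0.166667.
d = −0.5·ln(0.722221) − 0.25·ln(0.666666) = −0.5·(-0.325424) − 0.25·(-0.405466) = 0.2641.

0.2641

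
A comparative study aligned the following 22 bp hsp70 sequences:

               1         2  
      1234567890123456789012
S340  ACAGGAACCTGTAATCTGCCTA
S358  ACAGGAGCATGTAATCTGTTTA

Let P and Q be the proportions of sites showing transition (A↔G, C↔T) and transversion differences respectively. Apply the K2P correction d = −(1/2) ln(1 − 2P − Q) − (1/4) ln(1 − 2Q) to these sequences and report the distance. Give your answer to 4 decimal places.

Differing sites — 7:A/G (Ti); 9:C/A (Tv); 19:C/T (Ti); 20:C/T (Ti).
Of the 4 differences, 3 transitions and 1 transversion over 22 sites: P = 3/22 = 0.136364, Q = 1/22 = 0.045455.
d = −0.5·ln(0.681817) − 0.25·ln(0.909090) = −0.5·(-0.382994) − 0.25·(-0.095311) = 0.2153.

0.2153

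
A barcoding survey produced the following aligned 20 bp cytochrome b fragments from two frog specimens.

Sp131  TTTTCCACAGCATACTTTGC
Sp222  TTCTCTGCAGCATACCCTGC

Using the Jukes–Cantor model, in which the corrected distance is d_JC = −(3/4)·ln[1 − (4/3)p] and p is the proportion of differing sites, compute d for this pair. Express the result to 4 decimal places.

The sequences differ at positions 3 (T/C), 6 (C/T), 7 (A/G), 16 (T/C), 17 (T/C).
p = 5/20 = 0.250000.
d = −0.75 · ln(1 − (4/3)·0.250000) = −0.75 · ln(0.666667) = −0.75 · (-0.405465) = 0.3041.

0.3041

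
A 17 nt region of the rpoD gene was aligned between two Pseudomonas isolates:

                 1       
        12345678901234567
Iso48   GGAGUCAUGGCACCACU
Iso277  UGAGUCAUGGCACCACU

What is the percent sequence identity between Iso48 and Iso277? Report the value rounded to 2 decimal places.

Differing sites — 1:G/U.
16 of the 17 sites match, so the percent identity is 16/17 × 100 = 94.12%.

94.12%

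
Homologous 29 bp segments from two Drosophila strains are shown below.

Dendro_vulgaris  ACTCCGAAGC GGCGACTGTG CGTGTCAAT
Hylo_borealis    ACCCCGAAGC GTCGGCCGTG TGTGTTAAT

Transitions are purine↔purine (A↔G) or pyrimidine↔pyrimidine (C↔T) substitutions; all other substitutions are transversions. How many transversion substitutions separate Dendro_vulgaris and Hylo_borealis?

1

Differing sites — 3:T/C (Ti); 12:G/T (Tv); 15:A/G (Ti); 17:T/C (Ti); 21:C/T (Ti); 26:C/T (Ti).
Of the 6 differences, 5 transitions and 1 transversion, so the answer is 1.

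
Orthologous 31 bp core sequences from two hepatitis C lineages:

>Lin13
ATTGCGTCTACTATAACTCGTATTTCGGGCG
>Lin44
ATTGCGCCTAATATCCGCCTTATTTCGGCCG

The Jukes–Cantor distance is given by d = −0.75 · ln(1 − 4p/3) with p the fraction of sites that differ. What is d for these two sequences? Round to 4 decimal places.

0.3163

The sequences differ at positions 7 (T/C), 11 (C/A), 15 (A/C), 16 (A/C), 17 (C/G), 18 (T/C), 20 (G/T), 29 (G/C).
p = 8/31 = 0.258065.
d = −0.75 · ln(1 − (4/3)·0.258065) = −0.75 · ln(0.655913) = −0.75 · (-0.421727) = 0.3163.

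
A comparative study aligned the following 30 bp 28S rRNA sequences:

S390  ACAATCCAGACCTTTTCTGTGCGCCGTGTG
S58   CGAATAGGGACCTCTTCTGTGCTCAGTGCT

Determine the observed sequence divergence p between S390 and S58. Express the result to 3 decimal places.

Differing sites — 1:A/C; 2:C/G; 6:C/A; 7:C/G; 8:A/G; 14:T/C; 23:G/T; 25:C/A; 29:T/C; 30:G/T.
There are 10 differences over 30 sites, so p = 10/30 = 0.333.

0.333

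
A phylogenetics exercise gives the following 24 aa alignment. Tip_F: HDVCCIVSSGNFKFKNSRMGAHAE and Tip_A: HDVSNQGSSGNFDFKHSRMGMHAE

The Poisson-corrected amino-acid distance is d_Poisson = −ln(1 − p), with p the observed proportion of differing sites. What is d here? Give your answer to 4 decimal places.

0.3448

Mismatches occur at site 4 (C/S), site 5 (C/N), site 6 (I/Q), site 7 (V/G), site 13 (K/D), site 16 (N/H), site 21 (A/M).
p = 7/24 = 0.291667.
d = −ln(1 − 0.291667) = −ln(0.708333) = 0.3448.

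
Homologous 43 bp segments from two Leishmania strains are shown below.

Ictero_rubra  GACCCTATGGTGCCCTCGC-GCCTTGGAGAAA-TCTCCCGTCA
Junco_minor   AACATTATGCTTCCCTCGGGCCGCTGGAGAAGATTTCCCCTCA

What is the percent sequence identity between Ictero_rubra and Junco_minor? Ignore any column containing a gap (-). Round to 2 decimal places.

70.73%

Excluding the 2 gap columns leaves 41 comparable sites.
The sequences differ at positions 1 (G/A), 4 (C/A), 5 (C/T), 10 (G/C), 12 (G/T), 19 (C/G), 21 (G/C), 23 (C/G), 24 (T/C), 32 (A/G), 35 (C/T), 40 (G/C).
29 of the 41 comparable sites match, so the percent identity is 29/41 × 100 = 70.73%.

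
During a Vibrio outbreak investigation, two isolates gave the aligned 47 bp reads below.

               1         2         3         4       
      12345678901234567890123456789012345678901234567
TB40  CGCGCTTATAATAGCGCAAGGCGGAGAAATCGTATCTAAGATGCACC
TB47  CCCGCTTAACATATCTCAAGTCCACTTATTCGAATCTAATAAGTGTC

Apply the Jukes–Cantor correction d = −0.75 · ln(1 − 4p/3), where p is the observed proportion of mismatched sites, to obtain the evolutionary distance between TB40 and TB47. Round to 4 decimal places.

0.5360

Differing sites — 2:G/C; 9:T/A; 10:A/C; 14:G/T; 16:G/T; 21:G/T; 23:G/C; 24:G/A; 25:A/C; 26:G/T; 27:A/T; 29:A/T; 33:T/A; 40:G/T; 42:T/A; 44:C/T; 45:A/G; 46:C/T.
p = 18/47 = 0.382979.
d = −0.75 · ln(1 − (4/3)·0.382979) = −0.75 · ln(0.489361) = −0.75 · (-0.714655) = 0.5360.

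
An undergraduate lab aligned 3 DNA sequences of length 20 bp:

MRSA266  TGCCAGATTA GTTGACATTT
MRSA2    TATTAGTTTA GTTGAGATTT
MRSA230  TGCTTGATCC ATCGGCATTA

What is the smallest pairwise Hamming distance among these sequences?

5

Pairwise Hamming distances:
  MRSA266 vs MRSA2: 5
  MRSA266 vs MRSA230: 8
  MRSA2 vs MRSA230: 11
The smallest is 5, between MRSA266 and MRSA2.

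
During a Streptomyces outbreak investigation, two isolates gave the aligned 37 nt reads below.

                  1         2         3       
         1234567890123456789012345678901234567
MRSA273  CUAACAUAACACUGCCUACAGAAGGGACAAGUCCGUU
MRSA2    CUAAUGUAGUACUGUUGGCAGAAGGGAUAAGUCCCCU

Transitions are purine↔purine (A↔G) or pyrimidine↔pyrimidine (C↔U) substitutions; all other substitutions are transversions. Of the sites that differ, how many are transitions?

Mismatches occur at site 5 (C→U, transition), site 6 (A→G, transition), site 9 (A→G, transition), site 10 (C→U, transition), site 15 (C→U, transition), site 16 (C→U, transition), site 17 (U→G, transversion), site 18 (A→G, transition), site 28 (C→U, transition), site 35 (G→C, transversion), site 36 (U→C, transition).
Of the 11 differences, 9 transitions and 2 transversions, so the answer is 9.

9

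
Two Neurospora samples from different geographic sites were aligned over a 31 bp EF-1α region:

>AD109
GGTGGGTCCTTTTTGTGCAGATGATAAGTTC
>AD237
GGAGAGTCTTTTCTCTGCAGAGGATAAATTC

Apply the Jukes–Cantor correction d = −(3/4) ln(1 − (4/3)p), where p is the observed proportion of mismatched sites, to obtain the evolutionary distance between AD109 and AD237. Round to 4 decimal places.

The sequences differ at positions 3 (T/A), 5 (G/A), 9 (C/T), 13 (T/C), 15 (G/C), 22 (T/G), 28 (G/A).
p = 7/31 = 0.225806.
d = −0.75 · ln(1 − (4/3)·0.225806) = −0.75 · ln(0.698925) = −0.75 · (-0.358212) = 0.2687.

0.2687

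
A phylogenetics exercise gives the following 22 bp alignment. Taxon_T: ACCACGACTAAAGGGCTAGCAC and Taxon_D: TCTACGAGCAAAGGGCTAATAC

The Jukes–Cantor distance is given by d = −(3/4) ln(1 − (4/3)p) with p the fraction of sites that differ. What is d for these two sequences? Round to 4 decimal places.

0.3390

Differing sites — 1:A/T; 3:C/T; 8:C/G; 9:T/C; 19:G/A; 20:C/T.
p = 6/22 = 0.272727.
d = −0.75 · ln(1 − (4/3)·0.272727) = −0.75 · ln(0.636364) = −0.75 · (-0.451985) = 0.3390.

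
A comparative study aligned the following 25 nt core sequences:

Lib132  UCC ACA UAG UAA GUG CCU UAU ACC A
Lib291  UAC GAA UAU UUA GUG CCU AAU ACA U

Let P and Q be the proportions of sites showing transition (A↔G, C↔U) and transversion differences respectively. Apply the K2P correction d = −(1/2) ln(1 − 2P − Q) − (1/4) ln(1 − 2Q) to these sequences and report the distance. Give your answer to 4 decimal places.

Mismatches occur at site 2 (C↔A, transversion), site 4 (A↔G, transition), site 5 (C↔A, transversion), site 9 (G↔U, transversion), site 11 (A↔U, transversion), site 19 (U↔A, transversion), site 24 (C↔A, transversion), site 25 (A↔U, transversion).
Of the 8 differences, 1 transition and 7 transversions over 25 sites: P = 1/25 = 0.040000, Q = 7/25 = 0.280000.
d = −0.5·ln(0.640000) − 0.25·ln(0.440000) = −0.5·(-0.446287) − 0.25·(-0.820981) = 0.4284.

0.4284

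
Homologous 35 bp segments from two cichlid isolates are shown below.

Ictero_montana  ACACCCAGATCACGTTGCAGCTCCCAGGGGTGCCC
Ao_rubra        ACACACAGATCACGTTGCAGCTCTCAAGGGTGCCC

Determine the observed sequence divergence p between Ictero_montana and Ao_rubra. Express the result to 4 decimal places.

0.0857

Differing sites — 5:C/A; 24:C/T; 27:G/A.
There are 3 differences over 35 sites, so p = 3/35 = 0.0857.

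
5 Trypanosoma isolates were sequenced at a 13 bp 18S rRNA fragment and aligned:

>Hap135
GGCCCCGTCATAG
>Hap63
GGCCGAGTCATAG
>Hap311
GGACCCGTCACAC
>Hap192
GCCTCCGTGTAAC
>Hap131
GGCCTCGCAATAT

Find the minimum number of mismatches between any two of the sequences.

2

Pairwise Hamming distances:
  Hap135 vs Hap63: 2
  Hap135 vs Hap311: 3
  Hap135 vs Hap192: 6
  Hap135 vs Hap131: 4
  Hap63 vs Hap311: 5
  Hap63 vs Hap192: 8
  Hap63 vs Hap131: 5
  Hap311 vs Hap192: 6
  Hap311 vs Hap131: 6
  Hap192 vs Hap131: 8
The smallest is 2, between Hap135 and Hap63.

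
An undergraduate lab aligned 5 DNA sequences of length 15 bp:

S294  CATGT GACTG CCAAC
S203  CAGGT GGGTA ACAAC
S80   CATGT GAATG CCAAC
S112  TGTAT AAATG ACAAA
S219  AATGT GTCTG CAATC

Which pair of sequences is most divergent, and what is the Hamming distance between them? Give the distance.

Pairwise Hamming distances:
  S294 vs S203: 5
  S294 vs S80: 1
  S294 vs S112: 7
  S294 vs S219: 4
  S203 vs S80: 5
  S203 vs S112: 9
  S203 vs S219: 8
  S80 vs S112: 6
  S80 vs S219: 5
  S112 vs S219: 10
The largest is 10, between S112 and S219.

10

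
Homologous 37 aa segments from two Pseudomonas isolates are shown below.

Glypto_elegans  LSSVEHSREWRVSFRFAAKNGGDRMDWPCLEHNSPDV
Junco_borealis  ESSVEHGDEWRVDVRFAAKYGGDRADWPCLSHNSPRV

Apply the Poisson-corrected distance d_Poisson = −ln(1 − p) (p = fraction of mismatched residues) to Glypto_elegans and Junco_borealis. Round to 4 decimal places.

0.2787

Differing sites — 1:L/E; 7:S/G; 8:R/D; 13:S/D; 14:F/V; 20:N/Y; 25:M/A; 31:E/S; 36:D/R.
p = 9/37 = 0.243243.
d = −ln(1 − 0.243243) = −ln(0.756757) = 0.2787.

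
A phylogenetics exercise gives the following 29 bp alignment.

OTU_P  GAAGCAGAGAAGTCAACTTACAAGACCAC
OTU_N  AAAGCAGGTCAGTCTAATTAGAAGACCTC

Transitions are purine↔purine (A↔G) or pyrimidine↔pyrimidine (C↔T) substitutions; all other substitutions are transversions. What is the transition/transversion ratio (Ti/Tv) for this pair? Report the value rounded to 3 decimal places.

0.333

Differing sites — 1:G/A (Ti); 8:A/G (Ti); 9:G/T (Tv); 10:A/C (Tv); 15:A/T (Tv); 17:C/A (Tv); 21:C/G (Tv); 28:A/T (Tv).
Of the 8 differences, 2 transitions and 6 transversions, so Ti/Tv = 2/6 = 0.333.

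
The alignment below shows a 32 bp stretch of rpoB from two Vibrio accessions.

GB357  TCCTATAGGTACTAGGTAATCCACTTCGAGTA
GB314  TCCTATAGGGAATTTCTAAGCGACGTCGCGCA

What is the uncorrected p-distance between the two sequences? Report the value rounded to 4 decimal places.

Differing sites — 10:T/G; 12:C/A; 14:A/T; 15:G/T; 16:G/C; 20:T/G; 22:C/G; 25:T/G; 29:A/C; 31:T/C.
There are 10 differences over 32 sites, so p = 10/32 = 0.3125.

0.3125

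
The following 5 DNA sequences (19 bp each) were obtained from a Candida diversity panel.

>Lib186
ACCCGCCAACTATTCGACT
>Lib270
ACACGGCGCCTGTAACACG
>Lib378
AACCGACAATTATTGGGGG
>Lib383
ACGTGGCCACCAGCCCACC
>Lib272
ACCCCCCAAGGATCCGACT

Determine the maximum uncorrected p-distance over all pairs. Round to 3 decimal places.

Pairwise Hamming distances:
  Lib186 vs Lib270: 9
  Lib186 vs Lib378: 7
  Lib186 vs Lib383: 9
  Lib186 vs Lib272: 4
  Lib270 vs Lib378: 12
  Lib270 vs Lib383: 10
  Lib270 vs Lib272: 12
  Lib378 vs Lib383: 14
  Lib378 vs Lib272: 10
  Lib383 vs Lib272: 10
The largest is 14 mismatches, between Lib378 and Lib383; p = 14/19 = 0.737.

0.737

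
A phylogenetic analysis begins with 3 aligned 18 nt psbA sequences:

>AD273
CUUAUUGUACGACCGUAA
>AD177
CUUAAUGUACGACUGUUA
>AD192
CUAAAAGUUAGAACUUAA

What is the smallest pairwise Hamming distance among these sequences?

Pairwise Hamming distances:
  AD273 vs AD177: 3
  AD273 vs AD192: 7
  AD177 vs AD192: 8
The smallest is 3, between AD273 and AD177.

3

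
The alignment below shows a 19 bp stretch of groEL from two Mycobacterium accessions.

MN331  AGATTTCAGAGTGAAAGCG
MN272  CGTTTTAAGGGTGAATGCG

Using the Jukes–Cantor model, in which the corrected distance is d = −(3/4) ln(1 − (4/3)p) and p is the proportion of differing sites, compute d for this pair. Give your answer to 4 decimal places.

0.3241

Mismatches occur at site 1 (A↔C), site 3 (A↔T), site 7 (C↔A), site 10 (A↔G), site 16 (A↔T).
p = 5/19 = 0.263158.
d = −0.75 · ln(1 − (4/3)·0.263158) = −0.75 · ln(0.649123) = −0.75 · (-0.432133) = 0.3241.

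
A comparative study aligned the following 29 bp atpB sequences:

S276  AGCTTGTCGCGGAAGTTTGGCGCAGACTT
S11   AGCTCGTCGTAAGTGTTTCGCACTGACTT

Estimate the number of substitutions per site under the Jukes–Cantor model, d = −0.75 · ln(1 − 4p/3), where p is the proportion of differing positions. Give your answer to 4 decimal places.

0.4006

The sequences differ at positions 5 (T/C), 10 (C/T), 11 (G/A), 12 (G/A), 13 (A/G), 14 (A/T), 19 (G/C), 22 (G/A), 24 (A/T).
p = 9/29 = 0.310345.
d = −0.75 · ln(1 − (4/3)·0.310345) = −0.75 · ln(0.586207) = −0.75 · (-0.534082) = 0.4006.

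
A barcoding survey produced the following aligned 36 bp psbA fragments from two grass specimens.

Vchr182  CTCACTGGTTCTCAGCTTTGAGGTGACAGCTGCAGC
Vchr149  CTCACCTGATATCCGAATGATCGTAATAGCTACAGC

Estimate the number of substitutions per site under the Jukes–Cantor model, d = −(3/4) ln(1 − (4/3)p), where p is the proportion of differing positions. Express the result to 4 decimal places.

0.5482

The sequences differ at positions 6 (T/C), 7 (G/T), 9 (T/A), 11 (C/A), 14 (A/C), 16 (C/A), 17 (T/A), 19 (T/G), 20 (G/A), 21 (A/T), 22 (G/C), 25 (G/A), 27 (C/T), 32 (G/A).
p = 14/36 = 0.388889.
d = −0.75 · ln(1 − (4/3)·0.388889) = −0.75 · ln(0.481481) = −0.75 · (-0.730889) = 0.5482.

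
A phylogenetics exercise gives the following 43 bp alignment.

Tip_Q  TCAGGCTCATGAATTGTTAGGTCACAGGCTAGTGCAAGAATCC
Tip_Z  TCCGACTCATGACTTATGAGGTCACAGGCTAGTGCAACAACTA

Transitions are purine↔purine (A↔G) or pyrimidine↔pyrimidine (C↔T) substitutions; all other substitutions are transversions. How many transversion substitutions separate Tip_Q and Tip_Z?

Mismatches occur at site 3 (A/C, transversion), site 5 (G/A, transition), site 13 (A/C, transversion), site 16 (G/A, transition), site 18 (T/G, transversion), site 38 (G/C, transversion), site 41 (T/C, transition), site 42 (C/T, transition), site 43 (C/A, transversion).
Of the 9 differences, 4 transitions and 5 transversions, so the answer is 5.

5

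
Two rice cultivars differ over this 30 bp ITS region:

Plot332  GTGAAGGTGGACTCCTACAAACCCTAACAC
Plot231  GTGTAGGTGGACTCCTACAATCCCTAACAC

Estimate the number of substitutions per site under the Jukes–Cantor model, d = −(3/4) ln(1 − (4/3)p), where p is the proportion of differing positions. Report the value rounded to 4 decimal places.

The sequences differ at positions 4 (A/T), 21 (A/T).
p = 2/30 = 0.066667.
d = −0.75 · ln(1 − (4/3)·0.066667) = −0.75 · ln(0.911111) = −0.75 · (-0.093091) = 0.0698.

0.0698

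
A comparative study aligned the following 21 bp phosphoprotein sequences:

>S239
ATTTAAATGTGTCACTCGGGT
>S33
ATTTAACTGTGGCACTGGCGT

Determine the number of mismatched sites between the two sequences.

Mismatches occur at site 7 (A→C), site 12 (T→G), site 17 (C→G), site 19 (G→C).
That gives 4 mismatches out of 21 aligned sites, so the Hamming distance is 4.

4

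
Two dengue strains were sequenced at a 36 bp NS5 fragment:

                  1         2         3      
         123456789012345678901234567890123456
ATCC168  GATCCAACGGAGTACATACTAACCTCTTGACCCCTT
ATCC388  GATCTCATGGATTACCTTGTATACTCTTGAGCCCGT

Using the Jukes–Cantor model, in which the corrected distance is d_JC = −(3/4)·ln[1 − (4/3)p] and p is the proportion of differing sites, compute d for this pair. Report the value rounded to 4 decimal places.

Differing sites — 5:C/T; 6:A/C; 8:C/T; 12:G/T; 16:A/C; 18:A/T; 19:C/G; 22:A/T; 23:C/A; 31:C/G; 35:T/G.
p = 11/36 = 0.305556.
d = −0.75 · ln(1 − (4/3)·0.305556) = −0.75 · ln(0.592592) = −0.75 · (-0.523249) = 0.3924.

0.3924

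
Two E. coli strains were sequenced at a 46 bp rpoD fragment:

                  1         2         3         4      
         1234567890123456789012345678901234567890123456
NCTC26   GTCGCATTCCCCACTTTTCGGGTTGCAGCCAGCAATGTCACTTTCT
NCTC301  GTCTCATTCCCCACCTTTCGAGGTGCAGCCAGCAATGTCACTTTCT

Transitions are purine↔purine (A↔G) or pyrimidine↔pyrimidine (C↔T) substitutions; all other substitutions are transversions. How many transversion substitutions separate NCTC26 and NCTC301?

2

The sequences differ at positions 4 (G/T, transversion), 15 (T/C, transition), 21 (G/A, transition), 23 (T/G, transversion).
Of the 4 differences, 2 transitions and 2 transversions, so the answer is 2.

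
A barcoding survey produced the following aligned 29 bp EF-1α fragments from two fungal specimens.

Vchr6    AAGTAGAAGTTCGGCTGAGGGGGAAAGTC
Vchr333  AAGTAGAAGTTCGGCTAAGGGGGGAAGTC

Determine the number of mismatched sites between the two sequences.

2

The sequences differ at positions 17 (G/A), 24 (A/G).
That gives 2 mismatches out of 29 aligned sites, so the Hamming distance is 2.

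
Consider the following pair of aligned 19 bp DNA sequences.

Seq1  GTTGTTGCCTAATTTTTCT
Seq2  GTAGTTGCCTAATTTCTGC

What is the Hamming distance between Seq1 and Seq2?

Differing sites — 3:T/A; 16:T/C; 18:C/G; 19:T/C.
That gives 4 mismatches out of 19 aligned sites, so the Hamming distance is 4.

4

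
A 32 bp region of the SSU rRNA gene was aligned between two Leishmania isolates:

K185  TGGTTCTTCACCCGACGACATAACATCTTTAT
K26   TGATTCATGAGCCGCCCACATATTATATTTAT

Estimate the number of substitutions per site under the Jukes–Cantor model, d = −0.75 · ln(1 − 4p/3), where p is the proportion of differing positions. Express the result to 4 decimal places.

Differing sites — 3:G/A; 7:T/A; 9:C/G; 11:C/G; 15:A/C; 17:G/C; 23:A/T; 24:C/T; 27:C/A.
p = 9/32 = 0.281250.
d = −0.75 · ln(1 − (4/3)·0.281250) = −0.75 · ln(0.625000) = −0.75 · (-0.470004) = 0.3525.

0.3525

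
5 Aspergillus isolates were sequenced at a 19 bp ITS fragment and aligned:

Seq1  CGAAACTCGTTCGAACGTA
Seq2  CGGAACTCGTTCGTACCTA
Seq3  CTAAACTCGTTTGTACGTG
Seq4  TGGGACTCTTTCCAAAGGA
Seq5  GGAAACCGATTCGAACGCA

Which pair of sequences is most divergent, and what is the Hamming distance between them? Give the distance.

Pairwise Hamming distances:
  Seq1 vs Seq2: 3
  Seq1 vs Seq3: 4
  Seq1 vs Seq4: 7
  Seq1 vs Seq5: 5
  Seq2 vs Seq3: 5
  Seq2 vs Seq4: 8
  Seq2 vs Seq5: 8
  Seq3 vs Seq4: 11
  Seq3 vs Seq5: 9
  Seq4 vs Seq5: 9
The largest is 11, between Seq3 and Seq4.

11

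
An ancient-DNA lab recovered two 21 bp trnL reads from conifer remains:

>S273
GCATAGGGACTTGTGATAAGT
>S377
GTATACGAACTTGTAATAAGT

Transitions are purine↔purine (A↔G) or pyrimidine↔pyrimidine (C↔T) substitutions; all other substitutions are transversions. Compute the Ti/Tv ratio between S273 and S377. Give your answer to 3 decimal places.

Mismatches occur at site 2 (C/T, transition), site 6 (G/C, transversion), site 8 (G/A, transition), site 15 (G/A, transition).
Of the 4 differences, 3 transitions and 1 transversion, so Ti/Tv = 3/1 = 3.000.

3.000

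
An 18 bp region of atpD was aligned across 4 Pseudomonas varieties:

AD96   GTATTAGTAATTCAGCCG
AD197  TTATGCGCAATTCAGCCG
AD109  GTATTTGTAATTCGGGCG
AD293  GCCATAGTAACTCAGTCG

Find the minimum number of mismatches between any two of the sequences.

Pairwise Hamming distances:
  AD96 vs AD197: 4
  AD96 vs AD109: 3
  AD96 vs AD293: 5
  AD197 vs AD109: 6
  AD197 vs AD293: 9
  AD109 vs AD293: 7
The smallest is 3, between AD96 and AD109.

3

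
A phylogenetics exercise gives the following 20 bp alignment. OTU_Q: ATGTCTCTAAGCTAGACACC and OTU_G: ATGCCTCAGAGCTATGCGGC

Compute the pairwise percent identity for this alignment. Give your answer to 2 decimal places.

65.00%

Mismatches occur at site 4 (T/C), site 8 (T/A), site 9 (A/G), site 15 (G/T), site 16 (A/G), site 18 (A/G), site 19 (C/G).
13 of the 20 sites match, so the percent identity is 13/20 × 100 = 65.00%.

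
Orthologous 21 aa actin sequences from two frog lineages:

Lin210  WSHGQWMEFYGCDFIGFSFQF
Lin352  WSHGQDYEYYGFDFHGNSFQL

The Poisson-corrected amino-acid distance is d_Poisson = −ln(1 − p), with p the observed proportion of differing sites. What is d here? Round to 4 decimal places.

Mismatches occur at site 6 (W/D), site 7 (M/Y), site 9 (F/Y), site 12 (C/F), site 15 (I/H), site 17 (F/N), site 21 (F/L).
p = 7/21 = 0.333333.
d = −ln(1 − 0.333333) = −ln(0.666667) = 0.4055.

0.4055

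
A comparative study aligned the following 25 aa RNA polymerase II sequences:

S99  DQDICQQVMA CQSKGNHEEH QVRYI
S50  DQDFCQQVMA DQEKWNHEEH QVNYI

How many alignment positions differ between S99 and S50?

The sequences differ at positions 4 (I/F), 11 (C/D), 13 (S/E), 15 (G/W), 23 (R/N).
That gives 5 mismatches out of 25 aligned sites, so the Hamming distance is 5.

5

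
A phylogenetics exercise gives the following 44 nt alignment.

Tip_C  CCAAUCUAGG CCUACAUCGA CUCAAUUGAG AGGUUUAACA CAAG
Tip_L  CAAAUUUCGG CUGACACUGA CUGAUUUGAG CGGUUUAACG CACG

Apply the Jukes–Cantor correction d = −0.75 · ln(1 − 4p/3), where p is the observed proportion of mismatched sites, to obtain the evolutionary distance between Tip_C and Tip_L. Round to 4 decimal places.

Mismatches occur at site 2 (C↔A), site 6 (C↔U), site 8 (A↔C), site 12 (C↔U), site 13 (U↔G), site 17 (U↔C), site 18 (C↔U), site 23 (C↔G), site 25 (A↔U), site 31 (A↔C), site 40 (A↔G), site 43 (A↔C).
p = 12/44 = 0.272727.
d = −0.75 · ln(1 − (4/3)·0.272727) = −0.75 · ln(0.636364) = −0.75 · (-0.451985) = 0.3390.

0.3390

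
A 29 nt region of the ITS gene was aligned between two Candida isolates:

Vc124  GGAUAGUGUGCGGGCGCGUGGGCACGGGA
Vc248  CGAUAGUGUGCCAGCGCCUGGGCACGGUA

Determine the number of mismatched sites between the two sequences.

Differing sites — 1:G/C; 12:G/C; 13:G/A; 18:G/C; 28:G/U.
That gives 5 mismatches out of 29 aligned sites, so the Hamming distance is 5.

5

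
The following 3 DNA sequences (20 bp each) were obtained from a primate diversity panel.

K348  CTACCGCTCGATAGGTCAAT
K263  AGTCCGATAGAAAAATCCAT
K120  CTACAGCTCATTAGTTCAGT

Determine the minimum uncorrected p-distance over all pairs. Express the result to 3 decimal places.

0.250

Pairwise Hamming distances:
  K348 vs K263: 9
  K348 vs K120: 5
  K263 vs K120: 13
The smallest is 5 mismatches, between K348 and K120; p = 5/20 = 0.250.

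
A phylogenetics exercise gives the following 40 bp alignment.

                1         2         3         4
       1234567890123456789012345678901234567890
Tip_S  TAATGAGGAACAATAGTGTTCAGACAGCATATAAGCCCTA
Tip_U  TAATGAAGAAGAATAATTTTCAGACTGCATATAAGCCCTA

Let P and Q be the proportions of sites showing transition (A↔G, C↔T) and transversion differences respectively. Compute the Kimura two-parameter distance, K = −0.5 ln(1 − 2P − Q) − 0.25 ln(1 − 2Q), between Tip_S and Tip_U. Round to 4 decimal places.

The sequences differ at positions 7 (G/A, transition), 11 (C/G, transversion), 16 (G/A, transition), 18 (G/T, transversion), 26 (A/T, transversion).
Of the 5 differences, 2 transitions and 3 transversions over 40 sites: P = 2/40 = 0.050000, Q = 3/40 = 0.075000.
d = −0.5·ln(0.825000) − 0.25·ln(0.850000) = −0.5·(-0.192372) − 0.25·(-0.162519) = 0.1368.

0.1368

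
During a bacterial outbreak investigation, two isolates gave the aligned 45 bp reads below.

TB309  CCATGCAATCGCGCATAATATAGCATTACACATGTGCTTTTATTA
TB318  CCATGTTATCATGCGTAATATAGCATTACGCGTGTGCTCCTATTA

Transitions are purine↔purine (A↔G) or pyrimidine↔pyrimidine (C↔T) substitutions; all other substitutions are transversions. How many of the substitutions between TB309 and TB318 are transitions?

8

Differing sites — 6:C/T (Ti); 7:A/T (Tv); 11:G/A (Ti); 12:C/T (Ti); 15:A/G (Ti); 30:A/G (Ti); 32:A/G (Ti); 39:T/C (Ti); 40:T/C (Ti).
Of the 9 differences, 8 transitions and 1 transversion, so the answer is 8.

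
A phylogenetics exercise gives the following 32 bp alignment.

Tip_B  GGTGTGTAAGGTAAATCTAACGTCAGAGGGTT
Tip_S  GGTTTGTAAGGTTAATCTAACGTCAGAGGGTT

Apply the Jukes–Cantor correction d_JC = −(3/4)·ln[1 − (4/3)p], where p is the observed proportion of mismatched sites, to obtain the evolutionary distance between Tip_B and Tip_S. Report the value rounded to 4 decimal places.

0.0653

Differing sites — 4:G/T; 13:A/T.
p = 2/32 = 0.062500.
d = −0.75 · ln(1 − (4/3)·0.062500) = −0.75 · ln(0.916667) = −0.75 · (-0.087011) = 0.0653.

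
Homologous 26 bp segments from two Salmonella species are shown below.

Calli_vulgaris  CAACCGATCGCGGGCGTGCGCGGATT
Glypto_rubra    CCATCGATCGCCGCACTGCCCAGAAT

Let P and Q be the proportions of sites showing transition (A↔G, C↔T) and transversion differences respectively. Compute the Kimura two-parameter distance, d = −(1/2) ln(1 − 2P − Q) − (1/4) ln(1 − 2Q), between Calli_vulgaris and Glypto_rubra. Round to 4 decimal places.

Differing sites — 2:A/C (Tv); 4:C/T (Ti); 12:G/C (Tv); 14:G/C (Tv); 15:C/A (Tv); 16:G/C (Tv); 20:G/C (Tv); 22:G/A (Ti); 25:T/A (Tv).
Of the 9 differences, 2 transitions and 7 transversions over 26 sites: P = 2/26 = 0.076923, Q = 7/26 = 0.269231.
d = −0.5·ln(0.576923) − 0.25·ln(0.461538) = −0.5·(-0.550046) − 0.25·(-0.773191) = 0.4683.

0.4683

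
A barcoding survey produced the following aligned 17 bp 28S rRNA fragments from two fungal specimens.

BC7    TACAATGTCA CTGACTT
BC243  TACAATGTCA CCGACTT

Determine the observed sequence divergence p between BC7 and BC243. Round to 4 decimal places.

A single mismatch occurs at site 12 (T↔C).
There are 1 differences over 17 sites, so p = 1/17 = 0.0588.

0.0588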